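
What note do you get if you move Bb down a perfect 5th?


Reasoning:
perfect 5th: 5 letter names, 7 semitones
Letter: B - 4 → E
Pitch: Bb - 7 semitones, spelled as an E → Eb
= Eb


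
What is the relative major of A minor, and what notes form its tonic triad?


Solution.
The relative major shares the key signature and is a minor 3rd above the minor tonic
A minor 3rd above A is C
→ relative major of A minor is C major
Tonic triad of C major = root + major 3rd + perfect 5th = C E G
= C major; triad = C E G


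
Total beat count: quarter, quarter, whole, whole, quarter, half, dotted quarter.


Reasoning:
Beat values:
  quarter = 1 beat
  quarter = 1 beat
  whole = 4 beats
  whole = 4 beats
  quarter = 1 beat
  half = 2 beats
  dotted quarter = 1.5 beats
Sum = 1 + 1 + 4 + 4 + 1 + 2 + 1.5
= 14.5 beats


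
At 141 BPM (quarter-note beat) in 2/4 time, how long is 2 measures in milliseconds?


Step by step:
Quarter-note beat duration = 60000 / 141 ms
Beats per measure (2/4) = 2
One measure = 2 × 60000 / 141 = 120000 / 141 ms
2 measures = 2 × 120000 / 141 = 240000 / 141
= 1702.1 ms


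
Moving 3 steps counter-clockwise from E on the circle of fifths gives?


Let's work it out.
Each counter-clockwise step moves down a perfect 5th (= up a perfect 4th)
From E: E → A → D → G
= G


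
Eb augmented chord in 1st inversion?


Let's work it out.
Root position: Eb G B
1st inversion: move root up an octave
Bass note: G
Notes (bottom to top) = G B Eb


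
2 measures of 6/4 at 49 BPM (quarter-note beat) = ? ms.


Quarter-note beat duration = 60000 / 49 ms
Beats per measure (6/4) = 6
One measure = 6 × 60000 / 49 = 360000 / 49 ms
2 measures = 2 × 360000 / 49 = 720000 / 49
= 14693.9 ms


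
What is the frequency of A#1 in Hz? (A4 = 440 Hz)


Solution.
f = 440 × 2^(n/12) where n = semitones from A4
A#1: -35 semitones from A4
f = 440 × 2^(-35/12)
f = 58.27 Hz


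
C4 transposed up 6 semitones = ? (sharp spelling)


Reasoning:
C4: chromatic position 0 in octave 4 → absolute = 4×12 + 0 = 48
Transpose up 6: 48 + 6 = 54
54 = 4×12 + 6 → F# in octave 4
Result = F#4


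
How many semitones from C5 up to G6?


Reasoning:
Absolute semitone position = octave×12 + chromatic position
C5: 5×12 + 0 = 60
G6: 6×12 + 7 = 79
Difference = 79 - 60 = 19
= 19 semitones


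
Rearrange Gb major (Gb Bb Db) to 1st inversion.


Working:
Root position: Gb Bb Db
1st inversion: move root up an octave
Bass note: Bb
Notes (bottom to top) = Bb Db Gb


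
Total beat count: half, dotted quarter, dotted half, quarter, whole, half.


Working:
Beat values:
  half = 2 beats
  dotted quarter = 1.5 beats
  dotted half = 3 beats
  quarter = 1 beat
  whole = 4 beats
  half = 2 beats
Sum = 2 + 1.5 + 3 + 1 + 4 + 2
= 13.5 beats


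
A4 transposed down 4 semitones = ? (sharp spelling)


Solution.
A4: chromatic position 9 in octave 4 → absolute = 4×12 + 9 = 57
Transpose down 4: 57 - 4 = 53
53 = 4×12 + 5 → F in octave 4
Result = F4


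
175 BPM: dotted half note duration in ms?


One quarter-note beat = 60000 / BPM = 60000 / 175 ms
Dotted half note = 3 × quarter note
Duration = 3 × 60000 / 175 = 180000 / 175
= 1028.6 ms


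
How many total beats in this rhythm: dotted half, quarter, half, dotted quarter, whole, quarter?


Let's work it out.
Beat values:
  dotted half = 3 beats
  quarter = 1 beat
  half = 2 beats
  dotted quarter = 1.5 beats
  whole = 4 beats
  quarter = 1 beat
Sum = 3 + 1 + 2 + 1.5 + 4 + 1
= 12.5 beats


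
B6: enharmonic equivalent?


Let's work it out.
Enharmonic notes sound the same pitch but are spelled with different letter names
B and A## name the same pitch class
= A##6


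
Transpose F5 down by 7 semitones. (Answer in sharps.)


F5: chromatic position 5 in octave 5 → absolute = 5×12 + 5 = 65
Transpose down 7: 65 - 7 = 58
58 = 4×12 + 10 → A# in octave 4
Result = A#4


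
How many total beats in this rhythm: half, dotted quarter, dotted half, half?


Solution.
Beat values:
  half = 2 beats
  dotted quarter = 1.5 beats
  dotted half = 3 beats
  half = 2 beats
Sum = 2 + 1.5 + 3 + 2
= 8.5 beats


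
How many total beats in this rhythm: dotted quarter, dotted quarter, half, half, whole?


Beat values:
  dotted quarter = 1.5 beats
  dotted quarter = 1.5 beats
  half = 2 beats
  half = 2 beats
  whole = 4 beats
Sum = 1.5 + 1.5 + 2 + 2 + 4
= 11 beats


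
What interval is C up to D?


Step by step:
Letter names: C → D spans 2 letter names → a 2nd
Semitones: C → D = 2 half-steps
A 2nd of 2 semitones is a major 2nd
= major 2nd


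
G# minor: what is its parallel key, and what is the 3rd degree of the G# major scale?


Let's work it out.
Parallel keys share the same tonic but differ in mode
G# minor → parallel is G# major
G# major scale: G# A# B# C# D# E# F##
= G# major; 3rd degree = B#


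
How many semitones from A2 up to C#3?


Let's work it out.
Absolute semitone position = octave×12 + chromatic position
A2: 2×12 + 9 = 33
C#3: 3×12 + 1 = 37
Difference = 37 - 33 = 4
= 4 semitones


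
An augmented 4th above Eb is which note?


Solution.
A 4th spans 4 letter names, so from E we land on A
An augmented 4th = 6 semitones above Eb
Spell A at that pitch: A
= A


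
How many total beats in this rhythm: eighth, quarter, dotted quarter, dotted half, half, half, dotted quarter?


Beat values:
  eighth = 0.5 beats
  quarter = 1 beat
  dotted quarter = 1.5 beats
  dotted half = 3 beats
  half = 2 beats
  half = 2 beats
  dotted quarter = 1.5 beats
Sum = 0.5 + 1 + 1.5 + 3 + 2 + 2 + 1.5
= 11.5 beats


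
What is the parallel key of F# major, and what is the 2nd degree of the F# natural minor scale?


Parallel keys share the same tonic but differ in mode
F# major → parallel is F# minor
F# natural minor scale: F# G# A B C# D E
= F# minor; 2nd degree = G#


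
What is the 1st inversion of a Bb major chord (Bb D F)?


Solution.
Root position: Bb D F
1st inversion: move root up an octave
Bass note: D
Notes (bottom to top) = D F Bb


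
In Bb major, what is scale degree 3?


Major scale pattern: W-W-H-W-W-W-H (2-2-1-2-2-2-1 semitones)
Starting from Bb:
  Bb + 2 semitones → C
  C + 2 semitones → D
  D + 1 semitone → Eb
  Eb + 2 semitones → F
  F + 2 semitones → G
  G + 2 semitones → A
  A + 1 semitone → Bb
Scale: Bb C D Eb F G A
Degree 3 = D


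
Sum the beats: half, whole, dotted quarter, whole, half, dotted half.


Reasoning:
Beat values:
  half = 2 beats
  whole = 4 beats
  dotted quarter = 1.5 beats
  whole = 4 beats
  half = 2 beats
  dotted half = 3 beats
Sum = 2 + 4 + 1.5 + 4 + 2 + 3
= 16.5 beats


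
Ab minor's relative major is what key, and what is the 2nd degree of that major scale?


The relative major shares the key signature and is a minor 3rd above the minor tonic
A minor 3rd above Ab is Cb
→ relative major of Ab minor is Cb major
Cb major scale: Cb Db Eb Fb Gb Ab Bb
= Cb major; 2nd degree = Db


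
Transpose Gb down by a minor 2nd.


Reasoning:
minor 2nd: 2 letter names, 1 semitones
Letter: G - 1 → F
Pitch: Gb - 1 semitones, spelled as an F → F
= F


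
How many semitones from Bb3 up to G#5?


Reasoning:
Absolute semitone position = octave×12 + chromatic position
Bb3: 3×12 + 10 = 46
G#5: 5×12 + 8 = 68
Difference = 68 - 46 = 22
= 22 semitones


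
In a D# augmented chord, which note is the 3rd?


Augmented triad = root + major 3rd (4 semitones) + augmented 5th (8 semitones)
A triad on D# stacks thirds, so the chord tones use letter names D-F-A
Root: D#
Major 3rd above D#: F##
Augmented 5th above D#: A##
The 3rd = F##


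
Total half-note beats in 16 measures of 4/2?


Time signature 4/2: the bottom number 2 means the half note gets one count
The top number 4 means 4 half-note beats per measure
Total = 4 × 16 measures
= 64 half-note beats


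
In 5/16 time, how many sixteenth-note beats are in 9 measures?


Let's work it out.
Time signature 5/16: the bottom number 16 means the sixteenth note gets one count
The top number 5 means 5 sixteenth-note beats per measure
Total = 5 × 9 measures
= 45 sixteenth-note beats


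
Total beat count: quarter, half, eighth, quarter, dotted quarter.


Step by step:
Beat values:
  quarter = 1 beat
  half = 2 beats
  eighth = 0.5 beats
  quarter = 1 beat
  dotted quarter = 1.5 beats
Sum = 1 + 2 + 0.5 + 1 + 1.5
= 6 beats


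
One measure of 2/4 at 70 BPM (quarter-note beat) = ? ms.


Step by step:
Quarter-note beat duration = 60000 / 70 ms
Beats per measure (2/4) = 2
One measure = 2 × 60000 / 70 = 120000 / 70 ms
= 1714.3 ms


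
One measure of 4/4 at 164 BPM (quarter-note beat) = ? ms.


Let's work it out.
Quarter-note beat duration = 60000 / 164 ms
Beats per measure (4/4) = 4
One measure = 4 × 60000 / 164 = 240000 / 164 ms
= 1463.4 ms


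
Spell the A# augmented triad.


Let's work it out.
Augmented triad = root + major 3rd (4 semitones) + augmented 5th (8 semitones)
A triad on A# stacks thirds, so the chord tones use letter names A-C-E
Root: A#
Major 3rd above A#: C##
Augmented 5th above A#: E##
Chord = A# C## E##


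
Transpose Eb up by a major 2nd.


major 2nd: 2 letter names, 2 semitones
Letter: E + 1 → F
Pitch: Eb + 2 semitones, spelled as an F → F
= F


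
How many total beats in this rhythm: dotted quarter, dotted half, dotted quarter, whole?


Beat values:
  dotted quarter = 1.5 beats
  dotted half = 3 beats
  dotted quarter = 1.5 beats
  whole = 4 beats
Sum = 1.5 + 3 + 1.5 + 4
= 10 beats


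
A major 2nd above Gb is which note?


A 2nd spans 2 letter names, so from G we land on A
A major 2nd = 2 semitones above Gb
Spell A at that pitch: Ab
= Ab


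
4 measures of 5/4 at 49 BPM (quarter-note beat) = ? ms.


Reasoning:
Quarter-note beat duration = 60000 / 49 ms
Beats per measure (5/4) = 5
One measure = 5 × 60000 / 49 = 300000 / 49 ms
4 measures = 4 × 300000 / 49 = 1200000 / 49
= 24489.8 ms


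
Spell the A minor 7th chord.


Minor 7th chord = root + minor 3rd + perfect 5th + minor 7th
Seventh chords stack in thirds, so the letter names are A-C-E-G
Root: A
Minor 3rd above A: C
Perfect 5th above A: E
Minor 7th above A: G
Chord = A C E G


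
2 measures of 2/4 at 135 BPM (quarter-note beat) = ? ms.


Working:
Quarter-note beat duration = 60000 / 135 ms
Beats per measure (2/4) = 2
One measure = 2 × 60000 / 135 = 120000 / 135 ms
2 measures = 2 × 120000 / 135 = 240000 / 135
= 1777.8 ms


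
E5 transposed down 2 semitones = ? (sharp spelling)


Reasoning:
E5: chromatic position 4 in octave 5 → absolute = 5×12 + 4 = 64
Transpose down 2: 64 - 2 = 62
62 = 5×12 + 2 → D in octave 5
Result = D5


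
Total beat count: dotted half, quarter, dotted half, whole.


Beat values:
  dotted half = 3 beats
  quarter = 1 beat
  dotted half = 3 beats
  whole = 4 beats
Sum = 3 + 1 + 3 + 4
= 11 beats


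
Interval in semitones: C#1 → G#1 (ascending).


Absolute semitone position = octave×12 + chromatic position
C#1: 1×12 + 1 = 13
G#1: 1×12 + 8 = 20
Difference = 20 - 13 = 7
= 7 semitones


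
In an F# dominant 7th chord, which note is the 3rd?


Working:
Dominant 7th chord = root + major 3rd + perfect 5th + minor 7th
Seventh chords stack in thirds, so the letter names are F-A-C-E
Root: F#
Major 3rd above F#: A#
Perfect 5th above F#: C#
Minor 7th above F#: E
The 3rd = A#


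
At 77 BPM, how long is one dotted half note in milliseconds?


Step by step:
One quarter-note beat = 60000 / BPM = 60000 / 77 ms
Dotted half note = 3 × quarter note
Duration = 3 × 60000 / 77 = 180000 / 77
= 2337.7 ms


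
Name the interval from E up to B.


Let's work it out.
Letter names: E → B spans 5 letter names → a 5th
Semitones: E → B = 7 half-steps
A 5th of 7 semitones is a perfect 5th
= perfect 5th


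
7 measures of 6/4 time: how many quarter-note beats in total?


Time signature 6/4: the bottom number 4 means the quarter note gets one count
The top number 6 means 6 quarter-note beats per measure
Total = 6 × 7 measures
= 42 quarter-note beats


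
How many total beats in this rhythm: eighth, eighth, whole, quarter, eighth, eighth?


Working:
Beat values:
  eighth = 0.5 beats
  eighth = 0.5 beats
  whole = 4 beats
  quarter = 1 beat
  eighth = 0.5 beats
  eighth = 0.5 beats
Sum = 0.5 + 0.5 + 4 + 1 + 0.5 + 0.5
= 7 beats


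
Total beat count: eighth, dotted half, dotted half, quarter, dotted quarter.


Step by step:
Beat values:
  eighth = 0.5 beats
  dotted half = 3 beats
  dotted half = 3 beats
  quarter = 1 beat
  dotted quarter = 1.5 beats
Sum = 0.5 + 3 + 3 + 1 + 1.5
= 9 beats


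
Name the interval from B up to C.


Step by step:
Letter names: B → C spans 2 letter names → a 2nd
Semitones: B → C = 1 half-step
A 2nd of 1 semitone is a minor 2nd
= minor 2nd


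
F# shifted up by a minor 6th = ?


Let's work it out.
minor 6th: 6 letter names, 8 semitones
Letter: F + 5 → D
Pitch: F# + 8 semitones, spelled as a D → D
= D


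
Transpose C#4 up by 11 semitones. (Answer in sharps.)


C#4: chromatic position 1 in octave 4 → absolute = 4×12 + 1 = 49
Transpose up 11: 49 + 11 = 60
60 = 5×12 + 0 → C in octave 5
Result = C5


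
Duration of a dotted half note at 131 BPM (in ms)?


One quarter-note beat = 60000 / BPM = 60000 / 131 ms
Dotted half note = 3 × quarter note
Duration = 3 × 60000 / 131 = 180000 / 131
= 1374.0 ms


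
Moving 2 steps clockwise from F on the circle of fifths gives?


Solution.
Each clockwise step on the circle of fifths moves up a perfect 5th
From F: F → C → G
= G


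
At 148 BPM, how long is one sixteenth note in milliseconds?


Let's work it out.
One quarter-note beat = 60000 / BPM = 60000 / 148 ms
Sixteenth note = 1/4 × quarter note
Duration = 1/4 × 60000 / 148 = 15000 / 148
= 101.4 ms


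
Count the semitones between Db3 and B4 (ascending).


Solution.
Absolute semitone position = octave×12 + chromatic position
Db3: 3×12 + 1 = 37
B4: 4×12 + 11 = 59
Difference = 59 - 37 = 22
= 22 semitones


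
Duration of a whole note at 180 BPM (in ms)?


Working:
One quarter-note beat = 60000 / BPM = 60000 / 180 ms
Whole note = 4 × quarter note
Duration = 4 × 60000 / 180 = 240000 / 180
= 1333.3 ms


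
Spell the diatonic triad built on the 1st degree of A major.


Reasoning:
A major scale: A B C# D E F# G#
Diatonic triad on degree 1 stacks scale notes 1, 3, 5: A C# E
A→C# = 4 semitones; A→E = 7 semitones → major triad
= A C# E (major)


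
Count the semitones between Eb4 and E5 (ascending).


Let's work it out.
Absolute semitone position = octave×12 + chromatic position
Eb4: 4×12 + 3 = 51
E5: 5×12 + 4 = 64
Difference = 64 - 51 = 13
= 13 semitones


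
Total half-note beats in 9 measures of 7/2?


Let's work it out.
Time signature 7/2: the bottom number 2 means the half note gets one count
The top number 7 means 7 half-note beats per measure
Total = 7 × 9 measures
= 63 half-note beats


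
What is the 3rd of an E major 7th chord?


Let's work it out.
Major 7th chord = root + major 3rd + perfect 5th + major 7th
Seventh chords stack in thirds, so the letter names are E-G-B-D
Root: E
Major 3rd above E: G#
Perfect 5th above E: B
Major 7th above E: D#
The 3rd = G#


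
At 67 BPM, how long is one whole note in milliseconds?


Reasoning:
One quarter-note beat = 60000 / BPM = 60000 / 67 ms
Whole note = 4 × quarter note
Duration = 4 × 60000 / 67 = 240000 / 67
= 3582.1 ms


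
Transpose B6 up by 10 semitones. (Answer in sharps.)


Working:
B6: chromatic position 11 in octave 6 → absolute = 6×12 + 11 = 83
Transpose up 10: 83 + 10 = 93
93 = 7×12 + 9 → A in octave 7
Result = A7


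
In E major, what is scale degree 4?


Reasoning:
Major scale pattern: W-W-H-W-W-W-H (2-2-1-2-2-2-1 semitones)
Starting from E:
  E + 2 semitones → F#
  F# + 2 semitones → G#
  G# + 1 semitone → A
  A + 2 semitones → B
  B + 2 semitones → C#
  C# + 2 semitones → D#
  D# + 1 semitone → E
Scale: E F# G# A B C# D#
Degree 4 = A


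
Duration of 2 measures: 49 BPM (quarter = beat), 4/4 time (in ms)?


Solution.
Quarter-note beat duration = 60000 / 49 ms
Beats per measure (4/4) = 4
One measure = 4 × 60000 / 49 = 240000 / 49 ms
2 measures = 2 × 240000 / 49 = 480000 / 49
= 9795.9 ms


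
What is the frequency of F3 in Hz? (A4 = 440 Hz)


Solution.
f = 440 × 2^(n/12) where n = semitones from A4
F3: -16 semitones from A4
f = 440 × 2^(-16/12)
f = 174.61 Hz


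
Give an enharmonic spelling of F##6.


Reasoning:
Enharmonic notes sound the same pitch but are spelled with different letter names
F## and G name the same pitch class
= G6


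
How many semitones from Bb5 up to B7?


Absolute semitone position = octave×12 + chromatic position
Bb5: 5×12 + 10 = 70
B7: 7×12 + 11 = 95
Difference = 95 - 70 = 25
= 25 semitones


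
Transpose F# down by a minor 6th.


minor 6th: 6 letter names, 8 semitones
Letter: F - 5 → A
Pitch: F# - 8 semitones, spelled as an A → A#
= A#


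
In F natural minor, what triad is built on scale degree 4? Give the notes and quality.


Reasoning:
F natural minor scale: F G Ab Bb C Db Eb
Diatonic triad on degree 4 stacks scale notes 4, 6, 1: Bb Db F
Bb→Db = 3 semitones; Bb→F = 7 semitones → minor triad
= Bb Db F (minor)


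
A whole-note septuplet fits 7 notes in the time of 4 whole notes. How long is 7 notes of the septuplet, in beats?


Solution.
Septuplet: 7 notes occupy the space of 4 whole notes
Space = 4 × 4 = 16 beats
Each septuplet note = 16 / 7 = 16/7 beats
7 notes = 7 × 16/7 = 16
= 16 beats


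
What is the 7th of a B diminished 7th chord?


Diminished 7th chord = root + minor 3rd + diminished 5th + diminished 7th
Seventh chords stack in thirds, so the letter names are B-D-F-A
Root: B
Minor 3rd above B: D
Diminished 5th above B: F
Diminished 7th above B: Ab
The 7th = Ab


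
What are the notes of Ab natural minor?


Working:
Natural minor scale pattern: W-H-W-W-H-W-W (2-1-2-2-1-2-2 semitones)
Starting from Ab:
  Ab + 2 semitones → Bb
  Bb + 1 semitone → Cb
  Cb + 2 semitones → Db
  Db + 2 semitones → Eb
  Eb + 1 semitone → Fb
  Fb + 2 semitones → Gb
  Gb + 2 semitones → Ab
Scale = Ab Bb Cb Db Eb Fb Gb


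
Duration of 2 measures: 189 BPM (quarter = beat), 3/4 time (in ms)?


Solution.
Quarter-note beat duration = 60000 / 189 ms
Beats per measure (3/4) = 3
One measure = 3 × 60000 / 189 = 180000 / 189 ms
2 measures = 2 × 180000 / 189 = 360000 / 189
= 1904.8 ms


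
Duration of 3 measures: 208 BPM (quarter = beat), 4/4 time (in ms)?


Reasoning:
Quarter-note beat duration = 60000 / 208 ms
Beats per measure (4/4) = 4
One measure = 4 × 60000 / 208 = 240000 / 208 ms
3 measures = 3 × 240000 / 208 = 720000 / 208
= 3461.5 ms


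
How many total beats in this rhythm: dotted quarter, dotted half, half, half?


Beat values:
  dotted quarter = 1.5 beats
  dotted half = 3 beats
  half = 2 beats
  half = 2 beats
Sum = 1.5 + 3 + 2 + 2
= 8.5 beats


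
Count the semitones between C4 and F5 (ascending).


Let's work it out.
Absolute semitone position = octave×12 + chromatic position
C4: 4×12 + 0 = 48
F5: 5×12 + 5 = 65
Difference = 65 - 48 = 17
= 17 semitones


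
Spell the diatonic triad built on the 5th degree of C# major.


Step by step:
C# major scale: C# D# E# F# G# A# B#
Diatonic triad on degree 5 stacks scale notes 5, 7, 2: G# B# D#
G#→B# = 4 semitones; G#→D# = 7 semitones → major triad
= G# B# D# (major)


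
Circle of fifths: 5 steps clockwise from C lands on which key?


Reasoning:
Each clockwise step on the circle of fifths moves up a perfect 5th
From C: C → G → D → A → E → B
= B


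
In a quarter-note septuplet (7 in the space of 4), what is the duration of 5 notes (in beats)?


Septuplet: 7 notes occupy the space of 4 quarter notes
Space = 4 × 1 = 4 beats
Each septuplet note = 4 / 7 = 4/7 beats
5 notes = 5 × 4/7 = 20/7
= 20/7 beats


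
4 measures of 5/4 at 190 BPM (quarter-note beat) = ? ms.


Let's work it out.
Quarter-note beat duration = 60000 / 190 ms
Beats per measure (5/4) = 5
One measure = 5 × 60000 / 190 = 300000 / 190 ms
4 measures = 4 × 300000 / 190 = 1200000 / 190
= 6315.8 ms


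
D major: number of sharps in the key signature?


Sharp major keys follow the circle of fifths: C(0), G(1), D(2), A(3), E(4), B(5), F#(6), C#(7)
D major has 2 sharps
Order of sharps: F# C# G# D# A# E# B# → first 2: F#, C#
= 2 sharps


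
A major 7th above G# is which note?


Solution.
A 7th spans 7 letter names, so from G we land on F
A major 7th = 11 semitones above G#
Spell F at that pitch: F##
= F##


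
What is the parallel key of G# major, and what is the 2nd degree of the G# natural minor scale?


Step by step:
Parallel keys share the same tonic but differ in mode
G# major → parallel is G# minor
G# natural minor scale: G# A# B C# D# E F#
= G# minor; 2nd degree = A#


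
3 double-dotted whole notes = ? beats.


Working:
Base whole note = 4 beats
Dot 1 adds half the previous value: +2
Dot 2 adds half the previous value: +1
One double-dotted whole = 4 + 2 + 1 = 7
3 of them = 3 × 7 = 21
= 21 beats


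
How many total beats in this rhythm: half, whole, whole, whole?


Beat values:
  half = 2 beats
  whole = 4 beats
  whole = 4 beats
  whole = 4 beats
Sum = 2 + 4 + 4 + 4
= 14 beats


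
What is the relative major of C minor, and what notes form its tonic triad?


Reasoning:
The relative major shares the key signature and is a minor 3rd above the minor tonic
A minor 3rd above C is Eb
→ relative major of C minor is Eb major
Tonic triad of Eb major = root + major 3rd + perfect 5th = Eb G Bb
= Eb major; triad = Eb G Bb


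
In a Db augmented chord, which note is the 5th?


Step by step:
Augmented triad = root + major 3rd (4 semitones) + augmented 5th (8 semitones)
A triad on Db stacks thirds, so the chord tones use letter names D-F-A
Root: Db
Major 3rd above Db: F
Augmented 5th above Db: A
The 5th = A


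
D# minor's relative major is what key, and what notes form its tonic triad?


Solution.
The relative major shares the key signature and is a minor 3rd above the minor tonic
A minor 3rd above D# is F#
→ relative major of D# minor is F# major
Tonic triad of F# major = root + major 3rd + perfect 5th = F# A# C#
= F# major; triad = F# A# C#


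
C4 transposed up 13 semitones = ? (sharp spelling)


C4: chromatic position 0 in octave 4 → absolute = 4×12 + 0 = 48
Transpose up 13: 48 + 13 = 61
61 = 5×12 + 1 → C# in octave 5
Result = C#5


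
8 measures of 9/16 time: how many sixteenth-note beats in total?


Time signature 9/16: the bottom number 16 means the sixteenth note gets one count
The top number 9 means 9 sixteenth-note beats per measure
Total = 9 × 8 measures
= 72 sixteenth-note beats


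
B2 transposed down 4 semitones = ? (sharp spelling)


Solution.
B2: chromatic position 11 in octave 2 → absolute = 2×12 + 11 = 35
Transpose down 4: 35 - 4 = 31
31 = 2×12 + 7 → G in octave 2
Result = G2


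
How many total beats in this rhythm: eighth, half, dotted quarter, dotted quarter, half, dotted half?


Step by step:
Beat values:
  eighth = 0.5 beats
  half = 2 beats
  dotted quarter = 1.5 beats
  dotted quarter = 1.5 beats
  half = 2 beats
  dotted half = 3 beats
Sum = 0.5 + 2 + 1.5 + 1.5 + 2 + 3
= 10.5 beats


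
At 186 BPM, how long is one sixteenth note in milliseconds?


One quarter-note beat = 60000 / BPM = 60000 / 186 ms
Sixteenth note = 1/4 × quarter note
Duration = 1/4 × 60000 / 186 = 15000 / 186
= 80.6 ms


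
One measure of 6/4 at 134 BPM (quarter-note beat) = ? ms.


Let's work it out.
Quarter-note beat duration = 60000 / 134 ms
Beats per measure (6/4) = 6
One measure = 6 × 60000 / 134 = 360000 / 134 ms
= 2686.6 ms


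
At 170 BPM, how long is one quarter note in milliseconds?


Solution.
One quarter-note beat = 60000 / BPM = 60000 / 170 ms
Duration = 60000 / 170
= 352.9 ms


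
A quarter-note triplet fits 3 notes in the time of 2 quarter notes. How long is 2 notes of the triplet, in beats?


Working:
Triplet: 3 notes occupy the space of 2 quarter notes
Space = 2 × 1 = 2 beats
Each triplet note = 2 / 3 = 2/3 beats
2 notes = 2 × 2/3 = 4/3
= 4/3 beats


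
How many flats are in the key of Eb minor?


Reasoning:
Flat minor keys: A(0), D(1), G(2), C(3), F(4), Bb(5), Eb(6), Ab(7)
Eb minor has 6 flats
Order of flats: Bb Eb Ab Db Gb Cb Fb → first 6: Bb, Eb, Ab, Db, Gb, Cb
= 6 flats


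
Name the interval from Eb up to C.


Step by step:
Letter names: E → C spans 6 letter names → a 6th
Semitones: Eb → C = 9 half-steps
A 6th of 9 semitones is a major 6th
= major 6th


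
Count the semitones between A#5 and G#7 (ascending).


Let's work it out.
Absolute semitone position = octave×12 + chromatic position
A#5: 5×12 + 10 = 70
G#7: 7×12 + 8 = 92
Difference = 92 - 70 = 22
= 22 semitones


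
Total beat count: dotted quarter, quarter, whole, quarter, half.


Let's work it out.
Beat values:
  dotted quarter = 1.5 beats
  quarter = 1 beat
  whole = 4 beats
  quarter = 1 beat
  half = 2 beats
Sum = 1.5 + 1 + 4 + 1 + 2
= 9.5 beats


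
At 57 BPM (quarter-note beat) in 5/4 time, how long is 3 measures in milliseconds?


Quarter-note beat duration = 60000 / 57 ms
Beats per measure (5/4) = 5
One measure = 5 × 60000 / 57 = 300000 / 57 ms
3 measures = 3 × 300000 / 57 = 900000 / 57
= 15789.5 ms


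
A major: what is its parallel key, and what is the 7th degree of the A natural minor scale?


Step by step:
Parallel keys share the same tonic but differ in mode
A major → parallel is A minor
A natural minor scale: A B C D E F G
= A minor; 7th degree = G


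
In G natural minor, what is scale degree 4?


Step by step:
Natural minor scale pattern: W-H-W-W-H-W-W (2-1-2-2-1-2-2 semitones)
Starting from G:
  G + 2 semitones → A
  A + 1 semitone → Bb
  Bb + 2 semitones → C
  C + 2 semitones → D
  D + 1 semitone → Eb
  Eb + 2 semitones → F
  F + 2 semitones → G
Scale: G A Bb C D Eb F
Degree 4 = C


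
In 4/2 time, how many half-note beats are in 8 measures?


Solution.
Time signature 4/2: the bottom number 2 means the half note gets one count
The top number 4 means 4 half-note beats per measure
Total = 4 × 8 measures
= 32 half-note beats


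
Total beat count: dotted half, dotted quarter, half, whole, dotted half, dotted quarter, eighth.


Working:
Beat values:
  dotted half = 3 beats
  dotted quarter = 1.5 beats
  half = 2 beats
  whole = 4 beats
  dotted half = 3 beats
  dotted quarter = 1.5 beats
  eighth = 0.5 beats
Sum = 3 + 1.5 + 2 + 4 + 3 + 1.5 + 0.5
= 15.5 beats


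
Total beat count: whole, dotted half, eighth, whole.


Solution.
Beat values:
  whole = 4 beats
  dotted half = 3 beats
  eighth = 0.5 beats
  whole = 4 beats
Sum = 4 + 3 + 0.5 + 4
= 11.5 beats


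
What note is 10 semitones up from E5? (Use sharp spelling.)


Working:
E5: chromatic position 4 in octave 5 → absolute = 5×12 + 4 = 64
Transpose up 10: 64 + 10 = 74
74 = 6×12 + 2 → D in octave 6
Result = D6


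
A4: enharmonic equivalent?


Reasoning:
Enharmonic notes sound the same pitch but are spelled with different letter names
A and Bbb name the same pitch class
= Bbb4


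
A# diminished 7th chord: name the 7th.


Working:
Diminished 7th chord = root + minor 3rd + diminished 5th + diminished 7th
Seventh chords stack in thirds, so the letter names are A-C-E-G
Root: A#
Minor 3rd above A#: C#
Diminished 5th above A#: E
Diminished 7th above A#: G
The 7th = G


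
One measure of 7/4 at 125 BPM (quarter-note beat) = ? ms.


Working:
Quarter-note beat duration = 60000 / 125 ms
Beats per measure (7/4) = 7
One measure = 7 × 60000 / 125 = 420000 / 125 ms
= 3360.0 ms


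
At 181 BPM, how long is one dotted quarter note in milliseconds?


Working:
One quarter-note beat = 60000 / BPM = 60000 / 181 ms
Dotted quarter note = 3/2 × quarter note
Duration = 3/2 × 60000 / 181 = 90000 / 181
= 497.2 ms


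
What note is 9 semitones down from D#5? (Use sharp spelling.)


Solution.
D#5: chromatic position 3 in octave 5 → absolute = 5×12 + 3 = 63
Transpose down 9: 63 - 9 = 54
54 = 4×12 + 6 → F# in octave 4
Result = F#4


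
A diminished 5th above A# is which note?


Let's work it out.
A 5th spans 5 letter names, so from A we land on E
A diminished 5th = 6 semitones above A#
Spell E at that pitch: E
= E


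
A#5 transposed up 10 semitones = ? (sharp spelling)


Let's work it out.
A#5: chromatic position 10 in octave 5 → absolute = 5×12 + 10 = 70
Transpose up 10: 70 + 10 = 80
80 = 6×12 + 8 → G# in octave 6
Result = G#6


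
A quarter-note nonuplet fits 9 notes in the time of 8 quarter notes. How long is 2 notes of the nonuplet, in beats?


Nonuplet: 9 notes occupy the space of 8 quarter notes
Space = 8 × 1 = 8 beats
Each nonuplet note = 8 / 9 = 8/9 beats
2 notes = 2 × 8/9 = 16/9
= 16/9 beats


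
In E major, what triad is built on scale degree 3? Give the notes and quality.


Let's work it out.
E major scale: E F# G# A B C# D#
Diatonic triad on degree 3 stacks scale notes 3, 5, 7: G# B D#
G#→B = 3 semitones; G#→D# = 7 semitones → minor triad
= G# B D# (minor)


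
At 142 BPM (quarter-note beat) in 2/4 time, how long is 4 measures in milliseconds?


Step by step:
Quarter-note beat duration = 60000 / 142 ms
Beats per measure (2/4) = 2
One measure = 2 × 60000 / 142 = 120000 / 142 ms
4 measures = 4 × 120000 / 142 = 480000 / 142
= 3380.3 ms


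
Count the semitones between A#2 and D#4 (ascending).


Let's work it out.
Absolute semitone position = octave×12 + chromatic position
A#2: 2×12 + 10 = 34
D#4: 4×12 + 3 = 51
Difference = 51 - 34 = 17
= 17 semitones


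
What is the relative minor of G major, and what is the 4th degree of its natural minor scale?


Solution.
The relative minor shares the major's key signature and starts on its 6th degree
6th degree = a major 6th above the tonic; a major 6th above G is E
→ relative minor of G major is E minor
E natural minor scale: E F# G A B C D
= E minor; 4th degree = A


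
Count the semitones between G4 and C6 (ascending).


Solution.
Absolute semitone position = octave×12 + chromatic position
G4: 4×12 + 7 = 55
C6: 6×12 + 0 = 72
Difference = 72 - 55 = 17
= 17 semitones


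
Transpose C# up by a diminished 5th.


Solution.
diminished 5th: 5 letter names, 6 semitones
Letter: C + 4 → G
Pitch: C# + 6 semitones, spelled as a G → G
= G


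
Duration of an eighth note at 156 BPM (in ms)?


Reasoning:
One quarter-note beat = 60000 / BPM = 60000 / 156 ms
Eighth note = 1/2 × quarter note
Duration = 1/2 × 60000 / 156 = 30000 / 156
= 192.3 ms


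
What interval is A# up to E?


Working:
Letter names: A → E spans 5 letter names → a 5th
Semitones: A# → E = 6 half-steps
A 5th of 6 semitones is a diminished 5th
= diminished 5th


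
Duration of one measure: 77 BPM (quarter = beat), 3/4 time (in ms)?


Solution.
Quarter-note beat duration = 60000 / 77 ms
Beats per measure (3/4) = 3
One measure = 3 × 60000 / 77 = 180000 / 77 ms
= 2337.7 ms


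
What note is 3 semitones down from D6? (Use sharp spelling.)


Working:
D6: chromatic position 2 in octave 6 → absolute = 6×12 + 2 = 74
Transpose down 3: 74 - 3 = 71
71 = 5×12 + 11 → B in octave 5
Result = B5


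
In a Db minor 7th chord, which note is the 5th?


Minor 7th chord = root + minor 3rd + perfect 5th + minor 7th
Seventh chords stack in thirds, so the letter names are D-F-A-C
Root: Db
Minor 3rd above Db: Fb
Perfect 5th above Db: Ab
Minor 7th above Db: Cb
The 5th = Ab


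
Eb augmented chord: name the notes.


Working:
Augmented triad = root + major 3rd (4 semitones) + augmented 5th (8 semitones)
A triad on Eb stacks thirds, so the chord tones use letter names E-G-B
Root: Eb
Major 3rd above Eb: G
Augmented 5th above Eb: B
Chord = Eb G B


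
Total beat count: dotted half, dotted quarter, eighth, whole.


Step by step:
Beat values:
  dotted half = 3 beats
  dotted quarter = 1.5 beats
  eighth = 0.5 beats
  whole = 4 beats
Sum = 3 + 1.5 + 0.5 + 4
= 9 beats


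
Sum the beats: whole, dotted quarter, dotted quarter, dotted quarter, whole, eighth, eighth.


Let's work it out.
Beat values:
  whole = 4 beats
  dotted quarter = 1.5 beats
  dotted quarter = 1.5 beats
  dotted quarter = 1.5 beats
  whole = 4 beats
  eighth = 0.5 beats
  eighth = 0.5 beats
Sum = 4 + 1.5 + 1.5 + 1.5 + 4 + 0.5 + 0.5
= 13.5 beats


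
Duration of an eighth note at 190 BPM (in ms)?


One quarter-note beat = 60000 / BPM = 60000 / 190 ms
Eighth note = 1/2 × quarter note
Duration = 1/2 × 60000 / 190 = 30000 / 190
= 157.9 ms


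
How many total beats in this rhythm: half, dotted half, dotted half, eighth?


Beat values:
  half = 2 beats
  dotted half = 3 beats
  dotted half = 3 beats
  eighth = 0.5 beats
Sum = 2 + 3 + 3 + 0.5
= 8.5 beats


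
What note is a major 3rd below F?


Step by step:
A 3rd spans 3 letter names, so from F we land on D
A major 3rd = 4 semitones below F
Spell D at that pitch: Db
= Db


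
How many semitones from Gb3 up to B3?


Solution.
Absolute semitone position = octave×12 + chromatic position
Gb3: 3×12 + 6 = 42
B3: 3×12 + 11 = 47
Difference = 47 - 42 = 5
= 5 semitones


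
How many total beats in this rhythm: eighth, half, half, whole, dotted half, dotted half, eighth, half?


Reasoning:
Beat values:
  eighth = 0.5 beats
  half = 2 beats
  half = 2 beats
  whole = 4 beats
  dotted half = 3 beats
  dotted half = 3 beats
  eighth = 0.5 beats
  half = 2 beats
Sum = 0.5 + 2 + 2 + 4 + 3 + 3 + 0.5 + 2
= 17 beats


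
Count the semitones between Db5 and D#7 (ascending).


Absolute semitone position = octave×12 + chromatic position
Db5: 5×12 + 1 = 61
D#7: 7×12 + 3 = 87
Difference = 87 - 61 = 26
= 26 semitones


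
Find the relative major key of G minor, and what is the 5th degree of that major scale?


Reasoning:
The relative major shares the key signature and is a minor 3rd above the minor tonic
A minor 3rd above G is Bb
→ relative major of G minor is Bb major
Bb major scale: Bb C D Eb F G A
= Bb major; 5th degree = F


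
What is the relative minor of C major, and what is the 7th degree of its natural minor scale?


Solution.
The relative minor shares the major's key signature and starts on its 6th degree
6th degree = a major 6th above the tonic; a major 6th above C is A
→ relative minor of C major is A minor
A natural minor scale: A B C D E F G
= A minor; 7th degree = G


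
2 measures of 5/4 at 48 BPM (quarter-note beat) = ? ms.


Working:
Quarter-note beat duration = 60000 / 48 ms
Beats per measure (5/4) = 5
One measure = 5 × 60000 / 48 = 300000 / 48 ms
2 measures = 2 × 300000 / 48 = 600000 / 48
= 12500.0 ms


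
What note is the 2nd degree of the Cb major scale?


Major scale pattern: W-W-H-W-W-W-H (2-2-1-2-2-2-1 semitones)
Starting from Cb:
  Cb + 2 semitones → Db
  Db + 2 semitones → Eb
  Eb + 1 semitone → Fb
  Fb + 2 semitones → Gb
  Gb + 2 semitones → Ab
  Ab + 2 semitones → Bb
  Bb + 1 semitone → Cb
Scale: Cb Db Eb Fb Gb Ab Bb
Degree 2 = Db


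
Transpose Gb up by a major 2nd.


Working:
major 2nd: 2 letter names, 2 semitones
Letter: G + 1 → A
Pitch: Gb + 2 semitones, spelled as an A → Ab
= Ab


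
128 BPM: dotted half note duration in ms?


Let's work it out.
One quarter-note beat = 60000 / BPM = 60000 / 128 ms
Dotted half note = 3 × quarter note
Duration = 3 × 60000 / 128 = 180000 / 128
= 1406.2 ms


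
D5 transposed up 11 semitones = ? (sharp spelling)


D5: chromatic position 2 in octave 5 → absolute = 5×12 + 2 = 62
Transpose up 11: 62 + 11 = 73
73 = 6×12 + 1 → C# in octave 6
Result = C#6


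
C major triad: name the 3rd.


Let's work it out.
Major triad = root + major 3rd (4 semitones) + perfect 5th (7 semitones)
A triad on C stacks thirds, so the chord tones use letter names C-E-G
Root: C
Major 3rd above C: E
Perfect 5th above C: G
The 3rd = E


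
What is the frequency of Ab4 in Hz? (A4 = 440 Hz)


f = 440 × 2^(n/12) where n = semitones from A4
Ab4: -1 semitones from A4
f = 440 × 2^(-1/12)
f = 415.30 Hz


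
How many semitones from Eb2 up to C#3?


Step by step:
Absolute semitone position = octave×12 + chromatic position
Eb2: 2×12 + 3 = 27
C#3: 3×12 + 1 = 37
Difference = 37 - 27 = 10
= 10 semitones


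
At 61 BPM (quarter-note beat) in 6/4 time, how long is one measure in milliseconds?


Let's work it out.
Quarter-note beat duration = 60000 / 61 ms
Beats per measure (6/4) = 6
One measure = 6 × 60000 / 61 = 360000 / 61 ms
= 5901.6 ms


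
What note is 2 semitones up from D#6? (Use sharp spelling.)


Let's work it out.
D#6: chromatic position 3 in octave 6 → absolute = 6×12 + 3 = 75
Transpose up 2: 75 + 2 = 77
77 = 6×12 + 5 → F in octave 6
Result = F6


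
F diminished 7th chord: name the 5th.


Let's work it out.
Diminished 7th chord = root + minor 3rd + diminished 5th + diminished 7th
Seventh chords stack in thirds, so the letter names are F-A-C-E
Root: F
Minor 3rd above F: Ab
Diminished 5th above F: Cb
Diminished 7th above F: Ebb
The 5th = Cb


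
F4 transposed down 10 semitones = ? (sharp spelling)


F4: chromatic position 5 in octave 4 → absolute = 4×12 + 5 = 53
Transpose down 10: 53 - 10 = 43
43 = 3×12 + 7 → G in octave 3
Result = G3


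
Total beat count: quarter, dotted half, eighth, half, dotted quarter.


Beat values:
  quarter = 1 beat
  dotted half = 3 beats
  eighth = 0.5 beats
  half = 2 beats
  dotted quarter = 1.5 beats
Sum = 1 + 3 + 0.5 + 2 + 1.5
= 8 beats


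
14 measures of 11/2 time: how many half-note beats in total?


Time signature 11/2: the bottom number 2 means the half note gets one count
The top number 11 means 11 half-note beats per measure
Total = 11 × 14 measures
= 154 half-note beats


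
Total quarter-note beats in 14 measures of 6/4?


Time signature 6/4: the bottom number 4 means the quarter note gets one count
The top number 6 means 6 quarter-note beats per measure
Total = 6 × 14 measures
= 84 quarter-note beats


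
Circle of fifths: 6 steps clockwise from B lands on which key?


Reasoning:
Each clockwise step on the circle of fifths moves up a perfect 5th
From B: B → F#/Gb → Db → Ab → Eb → Bb → F
= F


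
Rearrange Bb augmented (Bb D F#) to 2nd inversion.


Solution.
Root position: Bb D F#
2nd inversion: move root and 3rd up an octave
Bass note: F#
Notes (bottom to top) = F# Bb D


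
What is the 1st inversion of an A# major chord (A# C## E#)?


Root position: A# C## E#
1st inversion: move root up an octave
Bass note: C##
Notes (bottom to top) = C## E# A#


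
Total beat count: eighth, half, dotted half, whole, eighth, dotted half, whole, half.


Solution.
Beat values:
  eighth = 0.5 beats
  half = 2 beats
  dotted half = 3 beats
  whole = 4 beats
  eighth = 0.5 beats
  dotted half = 3 beats
  whole = 4 beats
  half = 2 beats
Sum = 0.5 + 2 + 3 + 4 + 0.5 + 3 + 4 + 2
= 19 beats


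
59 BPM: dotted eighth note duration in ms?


One quarter-note beat = 60000 / BPM = 60000 / 59 ms
Dotted eighth note = 3/4 × quarter note
Duration = 3/4 × 60000 / 59 = 45000 / 59
= 762.7 ms


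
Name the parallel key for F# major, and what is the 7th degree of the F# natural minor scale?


Step by step:
Parallel keys share the same tonic but differ in mode
F# major → parallel is F# minor
F# natural minor scale: F# G# A B C# D E
= F# minor; 7th degree = E


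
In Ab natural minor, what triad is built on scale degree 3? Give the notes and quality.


Reasoning:
Ab natural minor scale: Ab Bb Cb Db Eb Fb Gb
Diatonic triad on degree 3 stacks scale notes 3, 5, 7: Cb Eb Gb
Cb→Eb = 4 semitones; Cb→Gb = 7 semitones → major triad
= Cb Eb Gb (major)
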